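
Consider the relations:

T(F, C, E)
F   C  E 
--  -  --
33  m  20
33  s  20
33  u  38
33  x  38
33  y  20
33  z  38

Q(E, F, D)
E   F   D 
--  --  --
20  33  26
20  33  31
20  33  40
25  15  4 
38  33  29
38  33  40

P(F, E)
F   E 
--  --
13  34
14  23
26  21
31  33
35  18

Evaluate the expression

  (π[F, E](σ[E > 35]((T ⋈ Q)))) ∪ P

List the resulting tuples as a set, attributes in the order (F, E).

{(13, 34), (14, 23), (26, 21), (31, 33), (33, 38), (35, 18)}

T ⋈ Q (natural join on F, E): {(33, m, 20, 26), (33, m, 20, 31), (33, m, 20, 40), (33, s, 20, 26), (33, s, 20, 31), (33, s, 20, 40), (33, u, 38, 29), (33, u, 38, 40), (33, x, 38, 29), (33, x, 38, 40), (33, y, 20, 26), (33, y, 20, 31), (33, y, 20, 40), (33, z, 38, 29), (33, z, 38, 40)}
Apply σ_{E > 35}; surviving tuples: {(33, u, 38, 29), (33, u, 38, 40), (33, x, 38, 29), (33, x, 38, 40), (33, z, 38, 29), (33, z, 38, 40)}
π_{F, E} gives {(33, 38)} (5 duplicate(s) eliminated).
Union: {(33, 38)} with {(13, 34), (14, 23), (26, 21), (31, 33), (35, 18)} → {(13, 34), (14, 23), (26, 21), (31, 33), (33, 38), (35, 18)}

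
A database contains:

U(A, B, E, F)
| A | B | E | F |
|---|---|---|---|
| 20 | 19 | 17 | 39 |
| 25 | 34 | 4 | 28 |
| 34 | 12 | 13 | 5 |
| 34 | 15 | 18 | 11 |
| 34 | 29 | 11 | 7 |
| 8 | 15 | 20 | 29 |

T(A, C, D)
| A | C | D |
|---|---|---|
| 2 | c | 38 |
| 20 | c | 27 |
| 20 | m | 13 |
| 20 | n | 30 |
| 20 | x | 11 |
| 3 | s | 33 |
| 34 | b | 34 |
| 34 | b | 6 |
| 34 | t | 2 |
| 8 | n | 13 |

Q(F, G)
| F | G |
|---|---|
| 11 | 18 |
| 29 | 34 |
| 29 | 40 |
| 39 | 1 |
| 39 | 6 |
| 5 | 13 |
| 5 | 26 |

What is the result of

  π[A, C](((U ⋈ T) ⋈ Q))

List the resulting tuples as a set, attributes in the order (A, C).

U ⋈ T (natural join on A): {(20, 19, 17, 39, c, 27), (20, 19, 17, 39, m, 13), (20, 19, 17, 39, n, 30), (20, 19, 17, 39, x, 11), (34, 12, 13, 5, b, 34), (34, 12, 13, 5, b, 6), (34, 12, 13, 5, t, 2), (34, 15, 18, 11, b, 34), (34, 15, 18, 11, b, 6), (34, 15, 18, 11, t, 2), (34, 29, 11, 7, b, 34), (34, 29, 11, 7, b, 6), (34, 29, 11, 7, t, 2), (8, 15, 20, 29, n, 13)}
(U ⋈ T) ⋈ Q (natural join on F): {(20, 19, 17, 39, c, 27, 1), (20, 19, 17, 39, c, 27, 6), (20, 19, 17, 39, m, 13, 1), (20, 19, 17, 39, m, 13, 6), (20, 19, 17, 39, n, 30, 1), (20, 19, 17, 39, n, 30, 6), (20, 19, 17, 39, x, 11, 1), (20, 19, 17, 39, x, 11, 6), (34, 12, 13, 5, b, 34, 13), (34, 12, 13, 5, b, 34, 26), (34, 12, 13, 5, b, 6, 13), (34, 12, 13, 5, b, 6, 26), (34, 12, 13, 5, t, 2, 13), (34, 12, 13, 5, t, 2, 26), (34, 15, 18, 11, b, 34, 18), (34, 15, 18, 11, b, 6, 18), (34, 15, 18, 11, t, 2, 18), (8, 15, 20, 29, n, 13, 34), (8, 15, 20, 29, n, 13, 40)}
Keep only column(s) A, C (12 duplicate(s) eliminated): {(20, c), (20, m), (20, n), (20, x), (34, b), (34, t), (8, n)}

{(20, c), (20, m), (20, n), (20, x), (34, b), (34, t), (8, n)}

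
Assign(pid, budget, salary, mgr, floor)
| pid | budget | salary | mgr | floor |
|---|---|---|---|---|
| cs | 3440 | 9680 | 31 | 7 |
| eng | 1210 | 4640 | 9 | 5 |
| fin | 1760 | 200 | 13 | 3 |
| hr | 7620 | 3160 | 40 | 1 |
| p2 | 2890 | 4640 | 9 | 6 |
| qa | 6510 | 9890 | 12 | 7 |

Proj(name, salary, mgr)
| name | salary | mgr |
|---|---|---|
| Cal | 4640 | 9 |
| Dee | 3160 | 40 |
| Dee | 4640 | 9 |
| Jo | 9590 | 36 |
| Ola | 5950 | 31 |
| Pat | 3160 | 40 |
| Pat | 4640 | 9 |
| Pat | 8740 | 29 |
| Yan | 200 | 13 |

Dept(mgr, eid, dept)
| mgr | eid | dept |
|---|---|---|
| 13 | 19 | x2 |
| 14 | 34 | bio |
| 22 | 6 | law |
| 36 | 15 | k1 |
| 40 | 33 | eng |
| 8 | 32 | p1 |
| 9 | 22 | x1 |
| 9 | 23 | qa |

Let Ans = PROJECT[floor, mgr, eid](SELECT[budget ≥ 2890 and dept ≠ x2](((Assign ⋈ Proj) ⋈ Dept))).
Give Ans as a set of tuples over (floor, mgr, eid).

{(1, 40, 33), (6, 9, 22), (6, 9, 23)}

Joining Assign and Proj on salary, mgr yields {(eng, 1210, 4640, 9, 5, Cal), (eng, 1210, 4640, 9, 5, Dee), (eng, 1210, 4640, 9, 5, Pat), (fin, 1760, 200, 13, 3, Yan), (hr, 7620, 3160, 40, 1, Dee), (hr, 7620, 3160, 40, 1, Pat), (p2, 2890, 4640, 9, 6, Cal), (p2, 2890, 4640, 9, 6, Dee), (p2, 2890, 4640, 9, 6, Pat)}.
Joining (Assign ⋈ Proj) and Dept on mgr yields {(eng, 1210, 4640, 9, 5, Cal, 22, x1), (eng, 1210, 4640, 9, 5, Cal, 23, qa), (eng, 1210, 4640, 9, 5, Dee, 22, x1), (eng, 1210, 4640, 9, 5, Dee, 23, qa), (eng, 1210, 4640, 9, 5, Pat, 22, x1), (eng, 1210, 4640, 9, 5, Pat, 23, qa), (fin, 1760, 200, 13, 3, Yan, 19, x2), (hr, 7620, 3160, 40, 1, Dee, 33, eng), (hr, 7620, 3160, 40, 1, Pat, 33, eng), (p2, 2890, 4640, 9, 6, Cal, 22, x1), (p2, 2890, 4640, 9, 6, Cal, 23, qa), (p2, 2890, 4640, 9, 6, Dee, 22, x1), (p2, 2890, 4640, 9, 6, Dee, 23, qa), (p2, 2890, 4640, 9, 6, Pat, 22, x1), (p2, 2890, 4640, 9, 6, Pat, 23, qa)}.
Apply σ_{budget ≥ 2890 and dept ≠ x2}; surviving tuples: {(hr, 7620, 3160, 40, 1, Dee, 33, eng), (hr, 7620, 3160, 40, 1, Pat, 33, eng), (p2, 2890, 4640, 9, 6, Cal, 22, x1), (p2, 2890, 4640, 9, 6, Cal, 23, qa), (p2, 2890, 4640, 9, 6, Dee, 22, x1), (p2, 2890, 4640, 9, 6, Dee, 23, qa), (p2, 2890, 4640, 9, 6, Pat, 22, x1), (p2, 2890, 4640, 9, 6, Pat, 23, qa)}
π[floor, mgr, eid]: project onto (floor, mgr, eid) (5 duplicate(s) eliminated) → {(1, 40, 33), (6, 9, 22), (6, 9, 23)}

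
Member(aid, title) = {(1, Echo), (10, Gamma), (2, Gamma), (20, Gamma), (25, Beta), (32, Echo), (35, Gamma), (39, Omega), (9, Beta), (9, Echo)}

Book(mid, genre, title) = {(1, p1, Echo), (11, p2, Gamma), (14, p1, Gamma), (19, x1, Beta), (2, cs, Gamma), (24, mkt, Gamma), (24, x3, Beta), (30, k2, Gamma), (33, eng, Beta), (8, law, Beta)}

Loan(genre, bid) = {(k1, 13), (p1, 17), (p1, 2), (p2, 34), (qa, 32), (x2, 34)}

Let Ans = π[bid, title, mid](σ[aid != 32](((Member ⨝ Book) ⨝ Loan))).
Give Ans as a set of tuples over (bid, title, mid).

Member ⋈ Book (natural join on title): {(1, Echo, 1, p1), (10, Gamma, 11, p2), (10, Gamma, 14, p1), (10, Gamma, 2, cs), (10, Gamma, 24, mkt), (10, Gamma, 30, k2), (2, Gamma, 11, p2), (2, Gamma, 14, p1), (2, Gamma, 2, cs), (2, Gamma, 24, mkt), (2, Gamma, 30, k2), (20, Gamma, 11, p2), (20, Gamma, 14, p1), (20, Gamma, 2, cs), (20, Gamma, 24, mkt), (20, Gamma, 30, k2), (25, Beta, 19, x1), (25, Beta, 24, x3), (25, Beta, 33, eng), (25, Beta, 8, law), (32, Echo, 1, p1), (35, Gamma, 11, p2), (35, Gamma, 14, p1), (35, Gamma, 2, cs), (35, Gamma, 24, mkt), (35, Gamma, 30, k2), (9, Beta, 19, x1), (9, Beta, 24, x3), (9, Beta, 33, eng), (9, Beta, 8, law), (9, Echo, 1, p1)}
(Member ⨝ Book) ⋈ Loan (natural join on genre): {(1, Echo, 1, p1, 17), (1, Echo, 1, p1, 2), (10, Gamma, 11, p2, 34), (10, Gamma, 14, p1, 17), (10, Gamma, 14, p1, 2), (2, Gamma, 11, p2, 34), (2, Gamma, 14, p1, 17), (2, Gamma, 14, p1, 2), (20, Gamma, 11, p2, 34), (20, Gamma, 14, p1, 17), (20, Gamma, 14, p1, 2), (32, Echo, 1, p1, 17), (32, Echo, 1, p1, 2), (35, Gamma, 11, p2, 34), (35, Gamma, 14, p1, 17), (35, Gamma, 14, p1, 2), (9, Echo, 1, p1, 17), (9, Echo, 1, p1, 2)}
Selection aid != 32: {(1, Echo, 1, p1, 17), (1, Echo, 1, p1, 2), (10, Gamma, 11, p2, 34), (10, Gamma, 14, p1, 17), (10, Gamma, 14, p1, 2), (2, Gamma, 11, p2, 34), (2, Gamma, 14, p1, 17), (2, Gamma, 14, p1, 2), (20, Gamma, 11, p2, 34), (20, Gamma, 14, p1, 17), (20, Gamma, 14, p1, 2), (35, Gamma, 11, p2, 34), (35, Gamma, 14, p1, 17), (35, Gamma, 14, p1, 2), (9, Echo, 1, p1, 17), (9, Echo, 1, p1, 2)}
Projecting to bid, title, mid (11 duplicate(s) eliminated): {(17, Echo, 1), (17, Gamma, 14), (2, Echo, 1), (2, Gamma, 14), (34, Gamma, 11)}

{(17, Echo, 1), (17, Gamma, 14), (2, Echo, 1), (2, Gamma, 14), (34, Gamma, 11)}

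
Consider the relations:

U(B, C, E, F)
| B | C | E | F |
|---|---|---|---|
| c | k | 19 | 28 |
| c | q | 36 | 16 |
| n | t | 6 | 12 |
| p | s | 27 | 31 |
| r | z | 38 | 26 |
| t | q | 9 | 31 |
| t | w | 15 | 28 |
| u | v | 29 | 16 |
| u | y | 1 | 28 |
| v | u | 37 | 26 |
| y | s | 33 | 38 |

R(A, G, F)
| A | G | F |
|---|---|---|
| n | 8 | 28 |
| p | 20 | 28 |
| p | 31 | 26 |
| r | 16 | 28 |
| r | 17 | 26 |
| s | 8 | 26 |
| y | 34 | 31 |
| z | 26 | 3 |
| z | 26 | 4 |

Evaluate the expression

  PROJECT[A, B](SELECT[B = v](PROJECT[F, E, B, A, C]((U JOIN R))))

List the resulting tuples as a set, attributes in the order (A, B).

U ⋈ R (natural join on F): {(c, k, 19, 28, n, 8), (c, k, 19, 28, p, 20), (c, k, 19, 28, r, 16), (p, s, 27, 31, y, 34), (r, z, 38, 26, p, 31), (r, z, 38, 26, r, 17), (r, z, 38, 26, s, 8), (t, q, 9, 31, y, 34), (t, w, 15, 28, n, 8), (t, w, 15, 28, p, 20), (t, w, 15, 28, r, 16), (u, y, 1, 28, n, 8), (u, y, 1, 28, p, 20), (u, y, 1, 28, r, 16), (v, u, 37, 26, p, 31), (v, u, 37, 26, r, 17), (v, u, 37, 26, s, 8)}
Keep only column(s) F, E, B, A, C: {(26, 37, v, p, u), (26, 37, v, r, u), (26, 37, v, s, u), (26, 38, r, p, z), (26, 38, r, r, z), (26, 38, r, s, z), (28, 1, u, n, y), (28, 1, u, p, y), (28, 1, u, r, y), (28, 15, t, n, w), (28, 15, t, p, w), (28, 15, t, r, w), (28, 19, c, n, k), (28, 19, c, p, k), (28, 19, c, r, k), (31, 27, p, y, s), (31, 9, t, y, q)}
Filtering on B = v leaves {(26, 37, v, p, u), (26, 37, v, r, u), (26, 37, v, s, u)}.
Keep only column(s) A, B: {(p, v), (r, v), (s, v)}

{(p, v), (r, v), (s, v)}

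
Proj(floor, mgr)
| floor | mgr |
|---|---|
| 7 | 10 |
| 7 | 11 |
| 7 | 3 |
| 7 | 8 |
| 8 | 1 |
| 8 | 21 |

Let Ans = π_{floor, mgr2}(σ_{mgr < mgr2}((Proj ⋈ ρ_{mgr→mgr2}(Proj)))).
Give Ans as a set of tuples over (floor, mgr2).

{(7, 10), (7, 11), (7, 8), (8, 21)}

ρ[mgr→mgr2]: schema becomes (floor, mgr2); tuples unchanged.
Natural join on floor: {(7, 10, 10), (7, 10, 11), (7, 10, 3), (7, 10, 8), (7, 11, 10), (7, 11, 11), (7, 11, 3), (7, 11, 8), (7, 3, 10), (7, 3, 11), (7, 3, 3), (7, 3, 8), (7, 8, 10), (7, 8, 11), (7, 8, 3), (7, 8, 8), (8, 1, 1), (8, 1, 21), (8, 21, 1), (8, 21, 21)}
σ[mgr < mgr2]: keep tuples satisfying mgr < mgr2 → {(7, 10, 11), (7, 3, 10), (7, 3, 11), (7, 3, 8), (7, 8, 10), (7, 8, 11), (8, 1, 21)}
Keep only column(s) floor, mgr2 (3 duplicate(s) eliminated): {(7, 10), (7, 11), (7, 8), (8, 21)}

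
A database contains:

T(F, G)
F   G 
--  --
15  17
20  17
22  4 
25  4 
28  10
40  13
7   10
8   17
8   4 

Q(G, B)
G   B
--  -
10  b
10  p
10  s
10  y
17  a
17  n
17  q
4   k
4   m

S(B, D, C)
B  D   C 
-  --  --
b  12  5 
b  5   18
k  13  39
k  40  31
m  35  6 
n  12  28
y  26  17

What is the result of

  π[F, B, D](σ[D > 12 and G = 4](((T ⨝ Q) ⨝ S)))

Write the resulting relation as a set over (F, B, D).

{(22, k, 13), (22, k, 40), (22, m, 35), (25, k, 13), (25, k, 40), (25, m, 35), (8, k, 13), (8, k, 40), (8, m, 35)}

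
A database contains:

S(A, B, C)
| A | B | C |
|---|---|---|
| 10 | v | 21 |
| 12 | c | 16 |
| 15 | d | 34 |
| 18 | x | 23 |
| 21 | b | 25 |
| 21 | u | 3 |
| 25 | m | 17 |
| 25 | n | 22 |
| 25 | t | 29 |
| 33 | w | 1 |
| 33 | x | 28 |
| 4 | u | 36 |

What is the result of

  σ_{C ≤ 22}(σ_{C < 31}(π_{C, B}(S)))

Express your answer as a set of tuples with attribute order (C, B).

Keep only column(s) C, B: {(1, w), (16, c), (17, m), (21, v), (22, n), (23, x), (25, b), (28, x), (29, t), (3, u), (34, d), (36, u)}
Filtering on C < 31 leaves {(1, w), (16, c), (17, m), (21, v), (22, n), (23, x), (25, b), (28, x), (29, t), (3, u)}.
Filtering on C ≤ 22 leaves {(1, w), (16, c), (17, m), (21, v), (22, n), (3, u)}.

{(1, w), (16, c), (17, m), (21, v), (22, n), (3, u)}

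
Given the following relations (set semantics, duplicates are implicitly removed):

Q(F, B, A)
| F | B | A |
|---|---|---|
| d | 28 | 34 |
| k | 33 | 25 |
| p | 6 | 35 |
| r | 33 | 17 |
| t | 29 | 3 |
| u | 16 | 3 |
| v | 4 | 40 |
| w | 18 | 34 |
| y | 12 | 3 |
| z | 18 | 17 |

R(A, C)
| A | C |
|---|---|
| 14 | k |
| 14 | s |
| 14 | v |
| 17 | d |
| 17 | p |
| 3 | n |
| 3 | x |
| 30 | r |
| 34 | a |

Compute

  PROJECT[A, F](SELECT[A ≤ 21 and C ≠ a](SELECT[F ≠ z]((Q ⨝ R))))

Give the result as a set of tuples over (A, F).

{(17, r), (3, t), (3, u), (3, y)}

Natural join on A: {(d, 28, 34, a), (r, 33, 17, d), (r, 33, 17, p), (t, 29, 3, n), (t, 29, 3, x), (u, 16, 3, n), (u, 16, 3, x), (w, 18, 34, a), (y, 12, 3, n), (y, 12, 3, x), (z, 18, 17, d), (z, 18, 17, p)}
σ[F ≠ z]: keep tuples satisfying F ≠ z → {(d, 28, 34, a), (r, 33, 17, d), (r, 33, 17, p), (t, 29, 3, n), (t, 29, 3, x), (u, 16, 3, n), (u, 16, 3, x), (w, 18, 34, a), (y, 12, 3, n), (y, 12, 3, x)}
σ[A ≤ 21 and C ≠ a]: keep tuples satisfying A ≤ 21 and C ≠ a → {(r, 33, 17, d), (r, 33, 17, p), (t, 29, 3, n), (t, 29, 3, x), (u, 16, 3, n), (u, 16, 3, x), (y, 12, 3, n), (y, 12, 3, x)}
Projecting to A, F (4 duplicate(s) eliminated): {(17, r), (3, t), (3, u), (3, y)}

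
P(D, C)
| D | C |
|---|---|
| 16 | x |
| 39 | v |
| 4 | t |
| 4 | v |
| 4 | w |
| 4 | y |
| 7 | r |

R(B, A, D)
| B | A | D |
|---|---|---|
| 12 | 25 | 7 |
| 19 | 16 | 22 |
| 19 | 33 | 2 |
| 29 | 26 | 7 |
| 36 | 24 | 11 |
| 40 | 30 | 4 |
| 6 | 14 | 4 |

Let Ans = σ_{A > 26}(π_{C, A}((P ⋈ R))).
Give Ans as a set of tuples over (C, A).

{(t, 30), (v, 30), (w, 30), (y, 30)}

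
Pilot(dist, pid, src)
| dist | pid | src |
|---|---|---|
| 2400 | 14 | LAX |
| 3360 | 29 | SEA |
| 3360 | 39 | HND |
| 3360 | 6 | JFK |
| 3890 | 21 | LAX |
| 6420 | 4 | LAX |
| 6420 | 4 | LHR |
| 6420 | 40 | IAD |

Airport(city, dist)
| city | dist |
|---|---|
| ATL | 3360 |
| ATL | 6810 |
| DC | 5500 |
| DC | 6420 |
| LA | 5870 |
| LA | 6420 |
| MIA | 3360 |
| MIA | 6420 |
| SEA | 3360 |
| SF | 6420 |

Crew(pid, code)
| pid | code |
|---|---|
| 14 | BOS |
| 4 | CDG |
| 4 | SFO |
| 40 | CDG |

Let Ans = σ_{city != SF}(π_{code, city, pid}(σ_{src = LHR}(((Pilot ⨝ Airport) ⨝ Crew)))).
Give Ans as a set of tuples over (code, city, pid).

{(CDG, DC, 4), (CDG, LA, 4), (CDG, MIA, 4), (SFO, DC, 4), (SFO, LA, 4), (SFO, MIA, 4)}

Pilot ⋈ Airport (natural join on dist): {(3360, 29, SEA, ATL), (3360, 29, SEA, MIA), (3360, 29, SEA, SEA), (3360, 39, HND, ATL), (3360, 39, HND, MIA), (3360, 39, HND, SEA), (3360, 6, JFK, ATL), (3360, 6, JFK, MIA), (3360, 6, JFK, SEA), (6420, 4, LAX, DC), (6420, 4, LAX, LA), (6420, 4, LAX, MIA), (6420, 4, LAX, SF), (6420, 4, LHR, DC), (6420, 4, LHR, LA), (6420, 4, LHR, MIA), (6420, 4, LHR, SF), (6420, 40, IAD, DC), (6420, 40, IAD, LA), (6420, 40, IAD, MIA), (6420, 40, IAD, SF)}
(Pilot ⨝ Airport) ⋈ Crew (natural join on pid): {(6420, 4, LAX, DC, CDG), (6420, 4, LAX, DC, SFO), (6420, 4, LAX, LA, CDG), (6420, 4, LAX, LA, SFO), (6420, 4, LAX, MIA, CDG), (6420, 4, LAX, MIA, SFO), (6420, 4, LAX, SF, CDG), (6420, 4, LAX, SF, SFO), (6420, 4, LHR, DC, CDG), (6420, 4, LHR, DC, SFO), (6420, 4, LHR, LA, CDG), (6420, 4, LHR, LA, SFO), (6420, 4, LHR, MIA, CDG), (6420, 4, LHR, MIA, SFO), (6420, 4, LHR, SF, CDG), (6420, 4, LHR, SF, SFO), (6420, 40, IAD, DC, CDG), (6420, 40, IAD, LA, CDG), (6420, 40, IAD, MIA, CDG), (6420, 40, IAD, SF, CDG)}
Selection src = LHR: {(6420, 4, LHR, DC, CDG), (6420, 4, LHR, DC, SFO), (6420, 4, LHR, LA, CDG), (6420, 4, LHR, LA, SFO), (6420, 4, LHR, MIA, CDG), (6420, 4, LHR, MIA, SFO), (6420, 4, LHR, SF, CDG), (6420, 4, LHR, SF, SFO)}
Keep only column(s) code, city, pid: {(CDG, DC, 4), (CDG, LA, 4), (CDG, MIA, 4), (CDG, SF, 4), (SFO, DC, 4), (SFO, LA, 4), (SFO, MIA, 4), (SFO, SF, 4)}
Selection city != SF: {(CDG, DC, 4), (CDG, LA, 4), (CDG, MIA, 4), (SFO, DC, 4), (SFO, LA, 4), (SFO, MIA, 4)}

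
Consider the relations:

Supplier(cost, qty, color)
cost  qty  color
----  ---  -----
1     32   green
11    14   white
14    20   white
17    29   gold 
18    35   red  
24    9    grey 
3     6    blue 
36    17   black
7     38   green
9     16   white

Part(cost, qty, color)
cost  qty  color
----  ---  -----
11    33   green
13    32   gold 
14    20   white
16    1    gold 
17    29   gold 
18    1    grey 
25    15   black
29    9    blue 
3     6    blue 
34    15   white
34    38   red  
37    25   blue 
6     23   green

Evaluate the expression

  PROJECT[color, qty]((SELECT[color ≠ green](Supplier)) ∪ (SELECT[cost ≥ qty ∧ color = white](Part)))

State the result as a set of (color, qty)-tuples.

Apply σ_{color ≠ green}; surviving tuples: {(11, 14, white), (14, 20, white), (17, 29, gold), (18, 35, red), (24, 9, grey), (3, 6, blue), (36, 17, black), (9, 16, white)}
Apply σ_{cost ≥ qty ∧ color = white}; surviving tuples: {(34, 15, white)}
Set union of the two operands is {(11, 14, white), (14, 20, white), (17, 29, gold), (18, 35, red), (24, 9, grey), (3, 6, blue), (34, 15, white), (36, 17, black), (9, 16, white)}.
Projecting to color, qty: {(black, 17), (blue, 6), (gold, 29), (grey, 9), (red, 35), (white, 14), (white, 15), (white, 16), (white, 20)}

{(black, 17), (blue, 6), (gold, 29), (grey, 9), (red, 35), (white, 14), (white, 15), (white, 16), (white, 20)}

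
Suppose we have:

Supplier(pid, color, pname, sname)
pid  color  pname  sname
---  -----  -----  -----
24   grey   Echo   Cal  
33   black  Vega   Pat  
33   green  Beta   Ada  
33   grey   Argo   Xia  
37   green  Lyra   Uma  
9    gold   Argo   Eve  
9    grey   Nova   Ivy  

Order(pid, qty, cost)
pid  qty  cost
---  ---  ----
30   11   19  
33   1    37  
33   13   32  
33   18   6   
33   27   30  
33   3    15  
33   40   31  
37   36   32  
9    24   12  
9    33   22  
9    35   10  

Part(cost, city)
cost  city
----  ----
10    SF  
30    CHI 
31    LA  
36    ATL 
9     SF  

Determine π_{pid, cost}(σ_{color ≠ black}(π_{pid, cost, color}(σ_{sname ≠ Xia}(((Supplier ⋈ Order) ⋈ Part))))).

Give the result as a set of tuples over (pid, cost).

{(33, 30), (33, 31), (9, 10)}

Natural join on pid: {(33, black, Vega, Pat, 1, 37), (33, black, Vega, Pat, 13, 32), (33, black, Vega, Pat, 18, 6), (33, black, Vega, Pat, 27, 30), (33, black, Vega, Pat, 3, 15), (33, black, Vega, Pat, 40, 31), (33, green, Beta, Ada, 1, 37), (33, green, Beta, Ada, 13, 32), (33, green, Beta, Ada, 18, 6), (33, green, Beta, Ada, 27, 30), (33, green, Beta, Ada, 3, 15), (33, green, Beta, Ada, 40, 31), (33, grey, Argo, Xia, 1, 37), (33, grey, Argo, Xia, 13, 32), (33, grey, Argo, Xia, 18, 6), (33, grey, Argo, Xia, 27, 30), (33, grey, Argo, Xia, 3, 15), (33, grey, Argo, Xia, 40, 31), (37, green, Lyra, Uma, 36, 32), (9, gold, Argo, Eve, 24, 12), (9, gold, Argo, Eve, 33, 22), (9, gold, Argo, Eve, 35, 10), (9, grey, Nova, Ivy, 24, 12), (9, grey, Nova, Ivy, 33, 22), (9, grey, Nova, Ivy, 35, 10)}
Natural join on cost: {(33, black, Vega, Pat, 27, 30, CHI), (33, black, Vega, Pat, 40, 31, LA), (33, green, Beta, Ada, 27, 30, CHI), (33, green, Beta, Ada, 40, 31, LA), (33, grey, Argo, Xia, 27, 30, CHI), (33, grey, Argo, Xia, 40, 31, LA), (9, gold, Argo, Eve, 35, 10, SF), (9, grey, Nova, Ivy, 35, 10, SF)}
Selection sname ≠ Xia: {(33, black, Vega, Pat, 27, 30, CHI), (33, black, Vega, Pat, 40, 31, LA), (33, green, Beta, Ada, 27, 30, CHI), (33, green, Beta, Ada, 40, 31, LA), (9, gold, Argo, Eve, 35, 10, SF), (9, grey, Nova, Ivy, 35, 10, SF)}
Projecting to pid, cost, color: {(33, 30, black), (33, 30, green), (33, 31, black), (33, 31, green), (9, 10, gold), (9, 10, grey)}
Selection color ≠ black: {(33, 30, green), (33, 31, green), (9, 10, gold), (9, 10, grey)}
Projecting to pid, cost (1 duplicate(s) eliminated): {(33, 30), (33, 31), (9, 10)}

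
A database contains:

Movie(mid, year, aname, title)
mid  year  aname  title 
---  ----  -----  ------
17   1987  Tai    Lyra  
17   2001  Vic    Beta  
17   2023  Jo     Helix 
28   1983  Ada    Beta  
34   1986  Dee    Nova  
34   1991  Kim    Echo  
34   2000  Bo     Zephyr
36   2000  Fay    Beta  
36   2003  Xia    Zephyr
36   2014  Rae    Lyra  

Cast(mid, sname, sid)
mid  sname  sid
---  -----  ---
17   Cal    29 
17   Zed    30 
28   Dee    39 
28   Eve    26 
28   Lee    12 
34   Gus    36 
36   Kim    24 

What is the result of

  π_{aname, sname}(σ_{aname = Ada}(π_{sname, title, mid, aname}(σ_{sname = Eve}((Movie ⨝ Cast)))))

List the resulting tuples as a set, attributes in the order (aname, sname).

{(Ada, Eve)}

Joining Movie and Cast on mid yields {(17, 1987, Tai, Lyra, Cal, 29), (17, 1987, Tai, Lyra, Zed, 30), (17, 2001, Vic, Beta, Cal, 29), (17, 2001, Vic, Beta, Zed, 30), (17, 2023, Jo, Helix, Cal, 29), (17, 2023, Jo, Helix, Zed, 30), (28, 1983, Ada, Beta, Dee, 39), (28, 1983, Ada, Beta, Eve, 26), (28, 1983, Ada, Beta, Lee, 12), (34, 1986, Dee, Nova, Gus, 36), (34, 1991, Kim, Echo, Gus, 36), (34, 2000, Bo, Zephyr, Gus, 36), (36, 2000, Fay, Beta, Kim, 24), (36, 2003, Xia, Zephyr, Kim, 24), (36, 2014, Rae, Lyra, Kim, 24)}.
σ[sname = Eve]: keep tuples satisfying sname = Eve → {(28, 1983, Ada, Beta, Eve, 26)}
Projecting to sname, title, mid, aname: {(Eve, Beta, 28, Ada)}
σ[aname = Ada]: keep tuples satisfying aname = Ada → {(Eve, Beta, 28, Ada)}
Projecting to aname, sname: {(Ada, Eve)}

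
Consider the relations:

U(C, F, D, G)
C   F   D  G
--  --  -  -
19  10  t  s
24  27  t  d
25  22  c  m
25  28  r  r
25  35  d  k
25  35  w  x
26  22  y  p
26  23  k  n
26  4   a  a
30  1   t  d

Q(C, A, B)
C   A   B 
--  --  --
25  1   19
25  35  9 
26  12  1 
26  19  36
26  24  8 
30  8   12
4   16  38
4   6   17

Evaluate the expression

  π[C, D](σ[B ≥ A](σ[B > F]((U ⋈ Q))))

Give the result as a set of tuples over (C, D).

{(26, a), (26, k), (26, y), (30, t)}

Joining U and Q on C yields {(25, 22, c, m, 1, 19), (25, 22, c, m, 35, 9), (25, 28, r, r, 1, 19), (25, 28, r, r, 35, 9), (25, 35, d, k, 1, 19), (25, 35, d, k, 35, 9), (25, 35, w, x, 1, 19), (25, 35, w, x, 35, 9), (26, 22, y, p, 12, 1), (26, 22, y, p, 19, 36), (26, 22, y, p, 24, 8), (26, 23, k, n, 12, 1), (26, 23, k, n, 19, 36), (26, 23, k, n, 24, 8), (26, 4, a, a, 12, 1), (26, 4, a, a, 19, 36), (26, 4, a, a, 24, 8), (30, 1, t, d, 8, 12)}.
Filtering on B > F leaves {(26, 22, y, p, 19, 36), (26, 23, k, n, 19, 36), (26, 4, a, a, 19, 36), (26, 4, a, a, 24, 8), (30, 1, t, d, 8, 12)}.
Filtering on B ≥ A leaves {(26, 22, y, p, 19, 36), (26, 23, k, n, 19, 36), (26, 4, a, a, 19, 36), (30, 1, t, d, 8, 12)}.
Projecting to C, D: {(26, a), (26, k), (26, y), (30, t)}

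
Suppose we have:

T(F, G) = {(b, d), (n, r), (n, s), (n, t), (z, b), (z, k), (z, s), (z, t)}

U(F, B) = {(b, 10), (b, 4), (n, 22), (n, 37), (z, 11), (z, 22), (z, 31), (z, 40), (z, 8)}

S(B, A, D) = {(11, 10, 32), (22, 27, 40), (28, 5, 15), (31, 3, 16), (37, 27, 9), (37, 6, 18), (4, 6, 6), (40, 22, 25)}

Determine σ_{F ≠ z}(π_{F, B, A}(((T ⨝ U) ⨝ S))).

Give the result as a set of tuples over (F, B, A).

T ⋈ U (natural join on F): {(b, d, 10), (b, d, 4), (n, r, 22), (n, r, 37), (n, s, 22), (n, s, 37), (n, t, 22), (n, t, 37), (z, b, 11), (z, b, 22), (z, b, 31), (z, b, 40), (z, b, 8), (z, k, 11), (z, k, 22), (z, k, 31), (z, k, 40), (z, k, 8), (z, s, 11), (z, s, 22), (z, s, 31), (z, s, 40), (z, s, 8), (z, t, 11), (z, t, 22), (z, t, 31), (z, t, 40), (z, t, 8)}
(T ⨝ U) ⋈ S (natural join on B): {(b, d, 4, 6, 6), (n, r, 22, 27, 40), (n, r, 37, 27, 9), (n, r, 37, 6, 18), (n, s, 22, 27, 40), (n, s, 37, 27, 9), (n, s, 37, 6, 18), (n, t, 22, 27, 40), (n, t, 37, 27, 9), (n, t, 37, 6, 18), (z, b, 11, 10, 32), (z, b, 22, 27, 40), (z, b, 31, 3, 16), (z, b, 40, 22, 25), (z, k, 11, 10, 32), (z, k, 22, 27, 40), (z, k, 31, 3, 16), (z, k, 40, 22, 25), (z, s, 11, 10, 32), (z, s, 22, 27, 40), (z, s, 31, 3, 16), (z, s, 40, 22, 25), (z, t, 11, 10, 32), (z, t, 22, 27, 40), (z, t, 31, 3, 16), (z, t, 40, 22, 25)}
π[F, B, A]: project onto (F, B, A) (18 duplicate(s) eliminated) → {(b, 4, 6), (n, 22, 27), (n, 37, 27), (n, 37, 6), (z, 11, 10), (z, 22, 27), (z, 31, 3), (z, 40, 22)}
σ[F ≠ z]: keep tuples satisfying F ≠ z → {(b, 4, 6), (n, 22, 27), (n, 37, 27), (n, 37, 6)}

{(b, 4, 6), (n, 22, 27), (n, 37, 27), (n, 37, 6)}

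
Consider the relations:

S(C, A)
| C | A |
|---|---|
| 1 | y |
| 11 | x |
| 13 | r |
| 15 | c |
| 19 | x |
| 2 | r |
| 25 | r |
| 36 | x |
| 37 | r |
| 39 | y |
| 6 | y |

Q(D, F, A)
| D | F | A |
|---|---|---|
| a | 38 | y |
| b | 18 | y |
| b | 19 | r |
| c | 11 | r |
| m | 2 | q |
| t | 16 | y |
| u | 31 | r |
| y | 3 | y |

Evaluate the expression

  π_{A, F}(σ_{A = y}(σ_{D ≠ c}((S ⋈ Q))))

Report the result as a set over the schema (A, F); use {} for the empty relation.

S ⋈ Q (natural join on A): {(1, y, a, 38), (1, y, b, 18), (1, y, t, 16), (1, y, y, 3), (13, r, b, 19), (13, r, c, 11), (13, r, u, 31), (2, r, b, 19), (2, r, c, 11), (2, r, u, 31), (25, r, b, 19), (25, r, c, 11), (25, r, u, 31), (37, r, b, 19), (37, r, c, 11), (37, r, u, 31), (39, y, a, 38), (39, y, b, 18), (39, y, t, 16), (39, y, y, 3), (6, y, a, 38), (6, y, b, 18), (6, y, t, 16), (6, y, y, 3)}
σ[D ≠ c]: keep tuples satisfying D ≠ c → {(1, y, a, 38), (1, y, b, 18), (1, y, t, 16), (1, y, y, 3), (13, r, b, 19), (13, r, u, 31), (2, r, b, 19), (2, r, u, 31), (25, r, b, 19), (25, r, u, 31), (37, r, b, 19), (37, r, u, 31), (39, y, a, 38), (39, y, b, 18), (39, y, t, 16), (39, y, y, 3), (6, y, a, 38), (6, y, b, 18), (6, y, t, 16), (6, y, y, 3)}
σ[A = y]: keep tuples satisfying A = y → {(1, y, a, 38), (1, y, b, 18), (1, y, t, 16), (1, y, y, 3), (39, y, a, 38), (39, y, b, 18), (39, y, t, 16), (39, y, y, 3), (6, y, a, 38), (6, y, b, 18), (6, y, t, 16), (6, y, y, 3)}
π_{A, F} gives {(y, 16), (y, 18), (y, 3), (y, 38)} (8 duplicate(s) eliminated).

{(y, 16), (y, 18), (y, 3), (y, 38)}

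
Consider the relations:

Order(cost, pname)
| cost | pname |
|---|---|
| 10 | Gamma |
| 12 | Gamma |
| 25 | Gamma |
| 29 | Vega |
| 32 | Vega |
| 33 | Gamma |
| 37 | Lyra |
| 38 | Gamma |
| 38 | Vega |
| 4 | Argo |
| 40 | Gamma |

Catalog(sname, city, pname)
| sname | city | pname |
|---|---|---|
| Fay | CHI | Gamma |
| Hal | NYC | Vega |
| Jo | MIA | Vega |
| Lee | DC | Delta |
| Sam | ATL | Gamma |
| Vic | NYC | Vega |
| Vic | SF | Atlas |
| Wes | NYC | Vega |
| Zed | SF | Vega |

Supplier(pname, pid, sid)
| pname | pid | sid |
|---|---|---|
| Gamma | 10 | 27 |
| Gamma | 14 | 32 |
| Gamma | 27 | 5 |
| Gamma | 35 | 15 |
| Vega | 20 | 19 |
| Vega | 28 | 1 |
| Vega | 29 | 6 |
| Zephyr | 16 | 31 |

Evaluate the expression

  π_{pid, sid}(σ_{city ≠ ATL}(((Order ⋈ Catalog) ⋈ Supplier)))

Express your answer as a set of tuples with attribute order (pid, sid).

{(10, 27), (14, 32), (20, 19), (27, 5), (28, 1), (29, 6), (35, 15)}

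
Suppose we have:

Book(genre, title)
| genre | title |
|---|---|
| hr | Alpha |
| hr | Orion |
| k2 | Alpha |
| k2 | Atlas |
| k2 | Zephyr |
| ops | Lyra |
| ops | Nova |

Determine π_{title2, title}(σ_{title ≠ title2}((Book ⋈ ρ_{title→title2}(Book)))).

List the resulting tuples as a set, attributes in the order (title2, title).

{(Alpha, Atlas), (Alpha, Orion), (Alpha, Zephyr), (Atlas, Alpha), (Atlas, Zephyr), (Lyra, Nova), (Nova, Lyra), (Orion, Alpha), (Zephyr, Alpha), (Zephyr, Atlas)}

ρ[title→title2]: schema becomes (genre, title2); tuples unchanged.
Natural join on genre: {(hr, Alpha, Alpha), (hr, Alpha, Orion), (hr, Orion, Alpha), (hr, Orion, Orion), (k2, Alpha, Alpha), (k2, Alpha, Atlas), (k2, Alpha, Zephyr), (k2, Atlas, Alpha), (k2, Atlas, Atlas), (k2, Atlas, Zephyr), (k2, Zephyr, Alpha), (k2, Zephyr, Atlas), (k2, Zephyr, Zephyr), (ops, Lyra, Lyra), (ops, Lyra, Nova), (ops, Nova, Lyra), (ops, Nova, Nova)}
σ[title ≠ title2]: keep tuples satisfying title ≠ title2 → {(hr, Alpha, Orion), (hr, Orion, Alpha), (k2, Alpha, Atlas), (k2, Alpha, Zephyr), (k2, Atlas, Alpha), (k2, Atlas, Zephyr), (k2, Zephyr, Alpha), (k2, Zephyr, Atlas), (ops, Lyra, Nova), (ops, Nova, Lyra)}
Projecting to title2, title: {(Alpha, Atlas), (Alpha, Orion), (Alpha, Zephyr), (Atlas, Alpha), (Atlas, Zephyr), (Lyra, Nova), (Nova, Lyra), (Orion, Alpha), (Zephyr, Alpha), (Zephyr, Atlas)}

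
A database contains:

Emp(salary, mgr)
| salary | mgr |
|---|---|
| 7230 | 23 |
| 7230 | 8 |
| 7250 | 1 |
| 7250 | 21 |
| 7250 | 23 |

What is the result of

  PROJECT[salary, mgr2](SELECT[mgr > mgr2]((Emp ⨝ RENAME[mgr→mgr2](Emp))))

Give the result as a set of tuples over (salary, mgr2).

ρ[mgr→mgr2]: schema becomes (salary, mgr2); tuples unchanged.
Emp ⋈ RENAME[mgr→mgr2](Emp) (natural join on salary): {(7230, 23, 23), (7230, 23, 8), (7230, 8, 23), (7230, 8, 8), (7250, 1, 1), (7250, 1, 21), (7250, 1, 23), (7250, 21, 1), (7250, 21, 21), (7250, 21, 23), (7250, 23, 1), (7250, 23, 21), (7250, 23, 23)}
Filtering on mgr > mgr2 leaves {(7230, 23, 8), (7250, 21, 1), (7250, 23, 1), (7250, 23, 21)}.
Keep only column(s) salary, mgr2 (1 duplicate(s) eliminated): {(7230, 8), (7250, 1), (7250, 21)}

{(7230, 8), (7250, 1), (7250, 21)}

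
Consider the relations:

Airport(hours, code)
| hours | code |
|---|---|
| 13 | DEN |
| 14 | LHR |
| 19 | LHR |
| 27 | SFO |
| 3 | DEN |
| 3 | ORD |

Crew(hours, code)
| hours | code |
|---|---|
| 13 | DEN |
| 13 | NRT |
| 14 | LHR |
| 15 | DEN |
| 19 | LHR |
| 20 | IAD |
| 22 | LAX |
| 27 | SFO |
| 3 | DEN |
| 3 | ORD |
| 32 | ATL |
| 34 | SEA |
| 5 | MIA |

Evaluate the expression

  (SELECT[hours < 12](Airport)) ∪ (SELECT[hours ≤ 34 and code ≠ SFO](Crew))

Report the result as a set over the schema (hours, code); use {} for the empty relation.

{(13, DEN), (13, NRT), (14, LHR), (15, DEN), (19, LHR), (20, IAD), (22, LAX), (3, DEN), (3, ORD), (32, ATL), (34, SEA), (5, MIA)}

Filtering on hours < 12 leaves {(3, DEN), (3, ORD)}.
Filtering on hours ≤ 34 and code ≠ SFO leaves {(13, DEN), (13, NRT), (14, LHR), (15, DEN), (19, LHR), (20, IAD), (22, LAX), (3, DEN), (3, ORD), (32, ATL), (34, SEA), (5, MIA)}.
Set union of the two operands is {(13, DEN), (13, NRT), (14, LHR), (15, DEN), (19, LHR), (20, IAD), (22, LAX), (3, DEN), (3, ORD), (32, ATL), (34, SEA), (5, MIA)}.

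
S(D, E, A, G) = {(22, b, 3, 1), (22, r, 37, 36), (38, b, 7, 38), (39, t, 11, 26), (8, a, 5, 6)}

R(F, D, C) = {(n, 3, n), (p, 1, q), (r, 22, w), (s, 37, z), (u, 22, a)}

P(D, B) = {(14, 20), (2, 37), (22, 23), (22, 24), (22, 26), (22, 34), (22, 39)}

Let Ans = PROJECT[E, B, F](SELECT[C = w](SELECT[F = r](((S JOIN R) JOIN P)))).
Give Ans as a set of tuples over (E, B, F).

{(b, 23, r), (b, 24, r), (b, 26, r), (b, 34, r), (b, 39, r), (r, 23, r), (r, 24, r), (r, 26, r), (r, 34, r), (r, 39, r)}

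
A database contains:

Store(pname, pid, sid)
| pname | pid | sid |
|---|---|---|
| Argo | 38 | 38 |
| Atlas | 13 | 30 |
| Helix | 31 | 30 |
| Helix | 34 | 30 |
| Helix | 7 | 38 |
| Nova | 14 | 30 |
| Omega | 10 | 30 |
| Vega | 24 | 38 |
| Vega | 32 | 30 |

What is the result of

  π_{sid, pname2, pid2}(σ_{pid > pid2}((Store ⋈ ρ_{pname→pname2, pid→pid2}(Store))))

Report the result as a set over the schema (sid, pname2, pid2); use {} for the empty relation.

ρ[pname→pname2, pid→pid2]: schema becomes (pname2, pid2, sid); tuples unchanged.
Store ⋈ ρ_{pname→pname2, pid→pid2}(Store) (natural join on sid): {(Argo, 38, 38, Argo, 38), (Argo, 38, 38, Helix, 7), (Argo, 38, 38, Vega, 24), (Atlas, 13, 30, Atlas, 13), (Atlas, 13, 30, Helix, 31), (Atlas, 13, 30, Helix, 34), (Atlas, 13, 30, Nova, 14), (Atlas, 13, 30, Omega, 10), (Atlas, 13, 30, Vega, 32), (Helix, 31, 30, Atlas, 13), (Helix, 31, 30, Helix, 31), (Helix, 31, 30, Helix, 34), (Helix, 31, 30, Nova, 14), (Helix, 31, 30, Omega, 10), (Helix, 31, 30, Vega, 32), (Helix, 34, 30, Atlas, 13), (Helix, 34, 30, Helix, 31), (Helix, 34, 30, Helix, 34), (Helix, 34, 30, Nova, 14), (Helix, 34, 30, Omega, 10), (Helix, 34, 30, Vega, 32), (Helix, 7, 38, Argo, 38), (Helix, 7, 38, Helix, 7), (Helix, 7, 38, Vega, 24), (Nova, 14, 30, Atlas, 13), (Nova, 14, 30, Helix, 31), (Nova, 14, 30, Helix, 34), (Nova, 14, 30, Nova, 14), (Nova, 14, 30, Omega, 10), (Nova, 14, 30, Vega, 32), (Omega, 10, 30, Atlas, 13), (Omega, 10, 30, Helix, 31), (Omega, 10, 30, Helix, 34), (Omega, 10, 30, Nova, 14), (Omega, 10, 30, Omega, 10), (Omega, 10, 30, Vega, 32), (Vega, 24, 38, Argo, 38), (Vega, 24, 38, Helix, 7), (Vega, 24, 38, Vega, 24), (Vega, 32, 30, Atlas, 13), (Vega, 32, 30, Helix, 31), (Vega, 32, 30, Helix, 34), (Vega, 32, 30, Nova, 14), (Vega, 32, 30, Omega, 10), (Vega, 32, 30, Vega, 32)}
Filtering on pid > pid2 leaves {(Argo, 38, 38, Helix, 7), (Argo, 38, 38, Vega, 24), (Atlas, 13, 30, Omega, 10), (Helix, 31, 30, Atlas, 13), (Helix, 31, 30, Nova, 14), (Helix, 31, 30, Omega, 10), (Helix, 34, 30, Atlas, 13), (Helix, 34, 30, Helix, 31), (Helix, 34, 30, Nova, 14), (Helix, 34, 30, Omega, 10), (Helix, 34, 30, Vega, 32), (Nova, 14, 30, Atlas, 13), (Nova, 14, 30, Omega, 10), (Vega, 24, 38, Helix, 7), (Vega, 32, 30, Atlas, 13), (Vega, 32, 30, Helix, 31), (Vega, 32, 30, Nova, 14), (Vega, 32, 30, Omega, 10)}.
Projecting to sid, pname2, pid2 (11 duplicate(s) eliminated): {(30, Atlas, 13), (30, Helix, 31), (30, Nova, 14), (30, Omega, 10), (30, Vega, 32), (38, Helix, 7), (38, Vega, 24)}

{(30, Atlas, 13), (30, Helix, 31), (30, Nova, 14), (30, Omega, 10), (30, Vega, 32), (38, Helix, 7), (38, Vega, 24)}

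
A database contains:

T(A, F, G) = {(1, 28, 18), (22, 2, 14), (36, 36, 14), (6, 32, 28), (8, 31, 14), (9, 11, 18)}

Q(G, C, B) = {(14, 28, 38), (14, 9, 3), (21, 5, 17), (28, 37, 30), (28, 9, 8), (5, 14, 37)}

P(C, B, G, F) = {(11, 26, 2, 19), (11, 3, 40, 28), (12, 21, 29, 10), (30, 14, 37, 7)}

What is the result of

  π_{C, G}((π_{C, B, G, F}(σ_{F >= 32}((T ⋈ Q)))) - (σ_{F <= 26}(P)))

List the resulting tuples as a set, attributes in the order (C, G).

Natural join on G: {(22, 2, 14, 28, 38), (22, 2, 14, 9, 3), (36, 36, 14, 28, 38), (36, 36, 14, 9, 3), (6, 32, 28, 37, 30), (6, 32, 28, 9, 8), (8, 31, 14, 28, 38), (8, 31, 14, 9, 3)}
Filtering on F >= 32 leaves {(36, 36, 14, 28, 38), (36, 36, 14, 9, 3), (6, 32, 28, 37, 30), (6, 32, 28, 9, 8)}.
Projecting to C, B, G, F: {(28, 38, 14, 36), (37, 30, 28, 32), (9, 3, 14, 36), (9, 8, 28, 32)}
Filtering on F <= 26 leaves {(11, 26, 2, 19), (12, 21, 29, 10), (30, 14, 37, 7)}.
Taking the difference: {(28, 38, 14, 36), (37, 30, 28, 32), (9, 3, 14, 36), (9, 8, 28, 32)}
Projecting to C, G: {(28, 14), (37, 28), (9, 14), (9, 28)}

{(28, 14), (37, 28), (9, 14), (9, 28)}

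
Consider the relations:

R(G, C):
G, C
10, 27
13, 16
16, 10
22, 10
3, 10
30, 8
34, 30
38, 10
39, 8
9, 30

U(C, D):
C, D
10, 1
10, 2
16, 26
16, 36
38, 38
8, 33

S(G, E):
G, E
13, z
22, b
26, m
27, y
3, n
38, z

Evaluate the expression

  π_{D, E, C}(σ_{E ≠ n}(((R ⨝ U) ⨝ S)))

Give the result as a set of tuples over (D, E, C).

{(1, b, 10), (1, z, 10), (2, b, 10), (2, z, 10), (26, z, 16), (36, z, 16)}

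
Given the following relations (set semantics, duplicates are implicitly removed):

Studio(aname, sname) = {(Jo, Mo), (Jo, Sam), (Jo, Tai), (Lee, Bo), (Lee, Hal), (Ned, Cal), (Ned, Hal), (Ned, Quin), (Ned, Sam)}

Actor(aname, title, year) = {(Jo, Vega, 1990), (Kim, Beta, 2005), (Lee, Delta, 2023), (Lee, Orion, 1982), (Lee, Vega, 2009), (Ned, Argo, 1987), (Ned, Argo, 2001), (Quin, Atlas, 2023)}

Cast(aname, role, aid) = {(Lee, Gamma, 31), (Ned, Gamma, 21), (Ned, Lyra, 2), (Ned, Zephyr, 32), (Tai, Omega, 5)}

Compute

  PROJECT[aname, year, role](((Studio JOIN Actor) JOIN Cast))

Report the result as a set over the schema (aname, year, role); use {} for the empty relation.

Studio ⋈ Actor (natural join on aname): {(Jo, Mo, Vega, 1990), (Jo, Sam, Vega, 1990), (Jo, Tai, Vega, 1990), (Lee, Bo, Delta, 2023), (Lee, Bo, Orion, 1982), (Lee, Bo, Vega, 2009), (Lee, Hal, Delta, 2023), (Lee, Hal, Orion, 1982), (Lee, Hal, Vega, 2009), (Ned, Cal, Argo, 1987), (Ned, Cal, Argo, 2001), (Ned, Hal, Argo, 1987), (Ned, Hal, Argo, 2001), (Ned, Quin, Argo, 1987), (Ned, Quin, Argo, 2001), (Ned, Sam, Argo, 1987), (Ned, Sam, Argo, 2001)}
(Studio JOIN Actor) ⋈ Cast (natural join on aname): {(Lee, Bo, Delta, 2023, Gamma, 31), (Lee, Bo, Orion, 1982, Gamma, 31), (Lee, Bo, Vega, 2009, Gamma, 31), (Lee, Hal, Delta, 2023, Gamma, 31), (Lee, Hal, Orion, 1982, Gamma, 31), (Lee, Hal, Vega, 2009, Gamma, 31), (Ned, Cal, Argo, 1987, Gamma, 21), (Ned, Cal, Argo, 1987, Lyra, 2), (Ned, Cal, Argo, 1987, Zephyr, 32), (Ned, Cal, Argo, 2001, Gamma, 21), (Ned, Cal, Argo, 2001, Lyra, 2), (Ned, Cal, Argo, 2001, Zephyr, 32), (Ned, Hal, Argo, 1987, Gamma, 21), (Ned, Hal, Argo, 1987, Lyra, 2), (Ned, Hal, Argo, 1987, Zephyr, 32), (Ned, Hal, Argo, 2001, Gamma, 21), (Ned, Hal, Argo, 2001, Lyra, 2), (Ned, Hal, Argo, 2001, Zephyr, 32), (Ned, Quin, Argo, 1987, Gamma, 21), (Ned, Quin, Argo, 1987, Lyra, 2), (Ned, Quin, Argo, 1987, Zephyr, 32), (Ned, Quin, Argo, 2001, Gamma, 21), (Ned, Quin, Argo, 2001, Lyra, 2), (Ned, Quin, Argo, 2001, Zephyr, 32), (Ned, Sam, Argo, 1987, Gamma, 21), (Ned, Sam, Argo, 1987, Lyra, 2), (Ned, Sam, Argo, 1987, Zephyr, 32), (Ned, Sam, Argo, 2001, Gamma, 21), (Ned, Sam, Argo, 2001, Lyra, 2), (Ned, Sam, Argo, 2001, Zephyr, 32)}
π_{aname, year, role} gives {(Lee, 1982, Gamma), (Lee, 2009, Gamma), (Lee, 2023, Gamma), (Ned, 1987, Gamma), (Ned, 1987, Lyra), (Ned, 1987, Zephyr), (Ned, 2001, Gamma), (Ned, 2001, Lyra), (Ned, 2001, Zephyr)} (21 duplicate(s) eliminated).

{(Lee, 1982, Gamma), (Lee, 2009, Gamma), (Lee, 2023, Gamma), (Ned, 1987, Gamma), (Ned, 1987, Lyra), (Ned, 1987, Zephyr), (Ned, 2001, Gamma), (Ned, 2001, Lyra), (Ned, 2001, Zephyr)}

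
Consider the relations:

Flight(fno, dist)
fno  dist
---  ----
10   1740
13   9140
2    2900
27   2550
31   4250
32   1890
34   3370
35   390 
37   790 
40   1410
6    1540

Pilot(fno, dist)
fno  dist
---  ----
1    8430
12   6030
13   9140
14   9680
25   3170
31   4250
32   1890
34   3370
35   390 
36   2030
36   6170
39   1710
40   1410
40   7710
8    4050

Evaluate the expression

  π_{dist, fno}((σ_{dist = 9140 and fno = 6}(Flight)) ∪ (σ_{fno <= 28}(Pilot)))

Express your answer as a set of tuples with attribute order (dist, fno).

{(3170, 25), (4050, 8), (6030, 12), (8430, 1), (9140, 13), (9680, 14)}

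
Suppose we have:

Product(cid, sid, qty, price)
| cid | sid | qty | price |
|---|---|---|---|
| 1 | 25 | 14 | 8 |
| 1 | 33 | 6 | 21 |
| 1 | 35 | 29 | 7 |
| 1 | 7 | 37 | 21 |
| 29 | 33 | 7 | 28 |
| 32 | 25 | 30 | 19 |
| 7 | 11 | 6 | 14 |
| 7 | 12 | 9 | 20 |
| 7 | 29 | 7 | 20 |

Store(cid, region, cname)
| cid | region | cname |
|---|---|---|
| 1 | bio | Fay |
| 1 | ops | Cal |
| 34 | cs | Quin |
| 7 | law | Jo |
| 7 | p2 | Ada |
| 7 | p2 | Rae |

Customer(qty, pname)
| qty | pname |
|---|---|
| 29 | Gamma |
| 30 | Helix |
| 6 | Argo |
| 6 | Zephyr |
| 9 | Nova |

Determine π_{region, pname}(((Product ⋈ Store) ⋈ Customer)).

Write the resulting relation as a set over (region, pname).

{(bio, Argo), (bio, Gamma), (bio, Zephyr), (law, Argo), (law, Nova), (law, Zephyr), (ops, Argo), (ops, Gamma), (ops, Zephyr), (p2, Argo), (p2, Nova), (p2, Zephyr)}

Product ⋈ Store (natural join on cid): {(1, 25, 14, 8, bio, Fay), (1, 25, 14, 8, ops, Cal), (1, 33, 6, 21, bio, Fay), (1, 33, 6, 21, ops, Cal), (1, 35, 29, 7, bio, Fay), (1, 35, 29, 7, ops, Cal), (1, 7, 37, 21, bio, Fay), (1, 7, 37, 21, ops, Cal), (7, 11, 6, 14, law, Jo), (7, 11, 6, 14, p2, Ada), (7, 11, 6, 14, p2, Rae), (7, 12, 9, 20, law, Jo), (7, 12, 9, 20, p2, Ada), (7, 12, 9, 20, p2, Rae), (7, 29, 7, 20, law, Jo), (7, 29, 7, 20, p2, Ada), (7, 29, 7, 20, p2, Rae)}
(Product ⋈ Store) ⋈ Customer (natural join on qty): {(1, 33, 6, 21, bio, Fay, Argo), (1, 33, 6, 21, bio, Fay, Zephyr), (1, 33, 6, 21, ops, Cal, Argo), (1, 33, 6, 21, ops, Cal, Zephyr), (1, 35, 29, 7, bio, Fay, Gamma), (1, 35, 29, 7, ops, Cal, Gamma), (7, 11, 6, 14, law, Jo, Argo), (7, 11, 6, 14, law, Jo, Zephyr), (7, 11, 6, 14, p2, Ada, Argo), (7, 11, 6, 14, p2, Ada, Zephyr), (7, 11, 6, 14, p2, Rae, Argo), (7, 11, 6, 14, p2, Rae, Zephyr), (7, 12, 9, 20, law, Jo, Nova), (7, 12, 9, 20, p2, Ada, Nova), (7, 12, 9, 20, p2, Rae, Nova)}
π_{region, pname} gives {(bio, Argo), (bio, Gamma), (bio, Zephyr), (law, Argo), (law, Nova), (law, Zephyr), (ops, Argo), (ops, Gamma), (ops, Zephyr), (p2, Argo), (p2, Nova), (p2, Zephyr)} (3 duplicate(s) eliminated).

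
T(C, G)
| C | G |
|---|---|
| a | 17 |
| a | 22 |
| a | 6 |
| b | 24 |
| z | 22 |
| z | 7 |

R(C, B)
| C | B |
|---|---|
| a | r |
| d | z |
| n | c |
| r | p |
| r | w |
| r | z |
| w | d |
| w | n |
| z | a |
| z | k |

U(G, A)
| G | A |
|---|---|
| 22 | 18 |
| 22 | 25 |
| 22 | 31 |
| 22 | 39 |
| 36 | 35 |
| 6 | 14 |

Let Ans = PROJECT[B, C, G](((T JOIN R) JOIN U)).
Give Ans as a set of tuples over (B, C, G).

{(a, z, 22), (k, z, 22), (r, a, 22), (r, a, 6)}

T ⋈ R (natural join on C): {(a, 17, r), (a, 22, r), (a, 6, r), (z, 22, a), (z, 22, k), (z, 7, a), (z, 7, k)}
(T JOIN R) ⋈ U (natural join on G): {(a, 22, r, 18), (a, 22, r, 25), (a, 22, r, 31), (a, 22, r, 39), (a, 6, r, 14), (z, 22, a, 18), (z, 22, a, 25), (z, 22, a, 31), (z, 22, a, 39), (z, 22, k, 18), (z, 22, k, 25), (z, 22, k, 31), (z, 22, k, 39)}
π_{B, C, G} gives {(a, z, 22), (k, z, 22), (r, a, 22), (r, a, 6)} (9 duplicate(s) eliminated).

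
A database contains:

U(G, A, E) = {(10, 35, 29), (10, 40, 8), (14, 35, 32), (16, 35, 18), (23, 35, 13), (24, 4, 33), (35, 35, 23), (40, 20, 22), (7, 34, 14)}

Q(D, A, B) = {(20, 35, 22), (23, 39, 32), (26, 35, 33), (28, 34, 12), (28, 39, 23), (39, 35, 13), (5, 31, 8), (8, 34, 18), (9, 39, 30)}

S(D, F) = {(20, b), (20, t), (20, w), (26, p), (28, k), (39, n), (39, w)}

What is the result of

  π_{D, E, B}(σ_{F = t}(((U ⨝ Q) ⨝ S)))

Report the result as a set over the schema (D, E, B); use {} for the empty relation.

U ⋈ Q (natural join on A): {(10, 35, 29, 20, 22), (10, 35, 29, 26, 33), (10, 35, 29, 39, 13), (14, 35, 32, 20, 22), (14, 35, 32, 26, 33), (14, 35, 32, 39, 13), (16, 35, 18, 20, 22), (16, 35, 18, 26, 33), (16, 35, 18, 39, 13), (23, 35, 13, 20, 22), (23, 35, 13, 26, 33), (23, 35, 13, 39, 13), (35, 35, 23, 20, 22), (35, 35, 23, 26, 33), (35, 35, 23, 39, 13), (7, 34, 14, 28, 12), (7, 34, 14, 8, 18)}
(U ⨝ Q) ⋈ S (natural join on D): {(10, 35, 29, 20, 22, b), (10, 35, 29, 20, 22, t), (10, 35, 29, 20, 22, w), (10, 35, 29, 26, 33, p), (10, 35, 29, 39, 13, n), (10, 35, 29, 39, 13, w), (14, 35, 32, 20, 22, b), (14, 35, 32, 20, 22, t), (14, 35, 32, 20, 22, w), (14, 35, 32, 26, 33, p), (14, 35, 32, 39, 13, n), (14, 35, 32, 39, 13, w), (16, 35, 18, 20, 22, b), (16, 35, 18, 20, 22, t), (16, 35, 18, 20, 22, w), (16, 35, 18, 26, 33, p), (16, 35, 18, 39, 13, n), (16, 35, 18, 39, 13, w), (23, 35, 13, 20, 22, b), (23, 35, 13, 20, 22, t), (23, 35, 13, 20, 22, w), (23, 35, 13, 26, 33, p), (23, 35, 13, 39, 13, n), (23, 35, 13, 39, 13, w), (35, 35, 23, 20, 22, b), (35, 35, 23, 20, 22, t), (35, 35, 23, 20, 22, w), (35, 35, 23, 26, 33, p), (35, 35, 23, 39, 13, n), (35, 35, 23, 39, 13, w), (7, 34, 14, 28, 12, k)}
Filtering on F = t leaves {(10, 35, 29, 20, 22, t), (14, 35, 32, 20, 22, t), (16, 35, 18, 20, 22, t), (23, 35, 13, 20, 22, t), (35, 35, 23, 20, 22, t)}.
Keep only column(s) D, E, B: {(20, 13, 22), (20, 18, 22), (20, 23, 22), (20, 29, 22), (20, 32, 22)}

{(20, 13, 22), (20, 18, 22), (20, 23, 22), (20, 29, 22), (20, 32, 22)}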